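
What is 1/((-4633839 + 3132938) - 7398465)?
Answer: -1/8899366 ≈ -1.1237e-7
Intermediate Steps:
1/((-4633839 + 3132938) - 7398465) = 1/(-1500901 - 7398465) = 1/(-8899366) = -1/8899366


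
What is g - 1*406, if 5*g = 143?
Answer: -1887/5 ≈ -377.40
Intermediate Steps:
g = 143/5 (g = (⅕)*143 = 143/5 ≈ 28.600)
g - 1*406 = 143/5 - 1*406 = 143/5 - 406 = -1887/5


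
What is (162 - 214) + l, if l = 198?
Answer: 146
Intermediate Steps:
(162 - 214) + l = (162 - 214) + 198 = -52 + 198 = 146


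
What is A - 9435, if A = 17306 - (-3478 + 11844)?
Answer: -495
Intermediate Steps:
A = 8940 (A = 17306 - 1*8366 = 17306 - 8366 = 8940)
A - 9435 = 8940 - 9435 = -495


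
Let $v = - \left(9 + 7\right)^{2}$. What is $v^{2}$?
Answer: $65536$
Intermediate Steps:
$v = -256$ ($v = - 16^{2} = \left(-1\right) 256 = -256$)
$v^{2} = \left(-256\right)^{2} = 65536$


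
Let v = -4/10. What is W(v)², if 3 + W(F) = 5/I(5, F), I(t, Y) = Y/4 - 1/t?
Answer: 3481/9 ≈ 386.78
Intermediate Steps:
I(t, Y) = -1/t + Y/4 (I(t, Y) = Y*(¼) - 1/t = Y/4 - 1/t = -1/t + Y/4)
v = -⅖ (v = -4*⅒ = -⅖ ≈ -0.40000)
W(F) = -3 + 5/(-⅕ + F/4) (W(F) = -3 + 5/(-1/5 + F/4) = -3 + 5/(-1*⅕ + F/4) = -3 + 5/(-⅕ + F/4))
W(v)² = ((112 - 15*(-⅖))/(-4 + 5*(-⅖)))² = ((112 + 6)/(-4 - 2))² = (118/(-6))² = (-⅙*118)² = (-59/3)² = 3481/9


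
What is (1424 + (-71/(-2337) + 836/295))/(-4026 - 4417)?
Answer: -983701637/5820730845 ≈ -0.16900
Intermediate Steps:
(1424 + (-71/(-2337) + 836/295))/(-4026 - 4417) = (1424 + (-71*(-1/2337) + 836*(1/295)))/(-8443) = (1424 + (71/2337 + 836/295))*(-1/8443) = (1424 + 1974677/689415)*(-1/8443) = (983701637/689415)*(-1/8443) = -983701637/5820730845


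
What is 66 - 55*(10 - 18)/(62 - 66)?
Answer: -44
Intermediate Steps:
66 - 55*(10 - 18)/(62 - 66) = 66 - (-440)/(-4) = 66 - (-440)*(-1)/4 = 66 - 55*2 = 66 - 110 = -44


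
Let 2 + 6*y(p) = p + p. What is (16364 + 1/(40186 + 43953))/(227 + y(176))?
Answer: 4130551791/72022984 ≈ 57.350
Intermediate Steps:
y(p) = -1/3 + p/3 (y(p) = -1/3 + (p + p)/6 = -1/3 + (2*p)/6 = -1/3 + p/3)
(16364 + 1/(40186 + 43953))/(227 + y(176)) = (16364 + 1/(40186 + 43953))/(227 + (-1/3 + (1/3)*176)) = (16364 + 1/84139)/(227 + (-1/3 + 176/3)) = (16364 + 1/84139)/(227 + 175/3) = 1376850597/(84139*(856/3)) = (1376850597/84139)*(3/856) = 4130551791/72022984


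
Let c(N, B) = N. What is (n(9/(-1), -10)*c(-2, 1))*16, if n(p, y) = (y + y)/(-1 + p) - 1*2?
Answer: 0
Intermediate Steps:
n(p, y) = -2 + 2*y/(-1 + p) (n(p, y) = (2*y)/(-1 + p) - 2 = 2*y/(-1 + p) - 2 = -2 + 2*y/(-1 + p))
(n(9/(-1), -10)*c(-2, 1))*16 = ((2*(1 - 10 - 9/(-1))/(-1 + 9/(-1)))*(-2))*16 = ((2*(1 - 10 - 9*(-1))/(-1 + 9*(-1)))*(-2))*16 = ((2*(1 - 10 - 1*(-9))/(-1 - 9))*(-2))*16 = ((2*(1 - 10 + 9)/(-10))*(-2))*16 = ((2*(-⅒)*0)*(-2))*16 = (0*(-2))*16 = 0*16 = 0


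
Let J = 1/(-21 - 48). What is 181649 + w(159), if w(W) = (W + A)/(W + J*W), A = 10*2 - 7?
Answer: 163666738/901 ≈ 1.8165e+5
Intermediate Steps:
J = -1/69 (J = 1/(-69) = -1/69 ≈ -0.014493)
A = 13 (A = 20 - 7 = 13)
w(W) = 69*(13 + W)/(68*W) (w(W) = (W + 13)/(W - W/69) = (13 + W)/((68*W/69)) = (13 + W)*(69/(68*W)) = 69*(13 + W)/(68*W))
181649 + w(159) = 181649 + (69/68)*(13 + 159)/159 = 181649 + (69/68)*(1/159)*172 = 181649 + 989/901 = 163666738/901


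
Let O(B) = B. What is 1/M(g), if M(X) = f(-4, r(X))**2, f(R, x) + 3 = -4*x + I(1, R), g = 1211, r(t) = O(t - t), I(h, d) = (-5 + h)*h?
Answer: 1/49 ≈ 0.020408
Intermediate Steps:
I(h, d) = h*(-5 + h)
r(t) = 0 (r(t) = t - t = 0)
f(R, x) = -7 - 4*x (f(R, x) = -3 + (-4*x + 1*(-5 + 1)) = -3 + (-4*x + 1*(-4)) = -3 + (-4*x - 4) = -3 + (-4 - 4*x) = -7 - 4*x)
M(X) = 49 (M(X) = (-7 - 4*0)**2 = (-7 + 0)**2 = (-7)**2 = 49)
1/M(g) = 1/49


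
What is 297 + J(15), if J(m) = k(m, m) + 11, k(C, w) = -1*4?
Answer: 304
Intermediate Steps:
k(C, w) = -4
J(m) = 7 (J(m) = -4 + 11 = 7)
297 + J(15) = 297 + 7 = 304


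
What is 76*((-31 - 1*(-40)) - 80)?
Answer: -5396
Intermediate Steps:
76*((-31 - 1*(-40)) - 80) = 76*((-31 + 40) - 80) = 76*(9 - 80) = 76*(-71) = -5396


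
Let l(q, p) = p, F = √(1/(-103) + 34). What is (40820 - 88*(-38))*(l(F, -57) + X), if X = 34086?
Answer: 1502856756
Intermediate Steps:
F = 3*√40067/103 (F = √(-1/103 + 34) = √(3501/103) = 3*√40067/103 ≈ 5.8301)
(40820 - 88*(-38))*(l(F, -57) + X) = (40820 - 88*(-38))*(-57 + 34086) = (40820 + 3344)*34029 = 44164*34029 = 1502856756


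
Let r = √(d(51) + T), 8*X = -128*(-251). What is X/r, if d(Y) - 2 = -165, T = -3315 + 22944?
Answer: 2008*√19466/9733 ≈ 28.784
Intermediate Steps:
T = 19629
d(Y) = -163 (d(Y) = 2 - 165 = -163)
X = 4016 (X = (-128*(-251))/8 = (⅛)*32128 = 4016)
r = √19466 (r = √(-163 + 19629) = √19466 ≈ 139.52)
X/r = 4016/(√19466) = 4016*(√19466/19466) = 2008*√19466/9733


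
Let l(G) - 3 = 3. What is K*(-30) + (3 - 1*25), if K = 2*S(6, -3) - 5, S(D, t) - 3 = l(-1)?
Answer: -412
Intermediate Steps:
l(G) = 6 (l(G) = 3 + 3 = 6)
S(D, t) = 9 (S(D, t) = 3 + 6 = 9)
K = 13 (K = 2*9 - 5 = 18 - 5 = 13)
K*(-30) + (3 - 1*25) = 13*(-30) + (3 - 1*25) = -390 + (3 - 25) = -390 - 22 = -412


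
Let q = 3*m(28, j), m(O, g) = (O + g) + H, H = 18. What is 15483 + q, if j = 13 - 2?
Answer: 15654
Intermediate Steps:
j = 11
m(O, g) = 18 + O + g (m(O, g) = (O + g) + 18 = 18 + O + g)
q = 171 (q = 3*(18 + 28 + 11) = 3*57 = 171)
15483 + q = 15483 + 171 = 15654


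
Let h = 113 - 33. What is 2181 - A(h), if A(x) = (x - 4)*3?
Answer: 1953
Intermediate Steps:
h = 80
A(x) = -12 + 3*x (A(x) = (-4 + x)*3 = -12 + 3*x)
2181 - A(h) = 2181 - (-12 + 3*80) = 2181 - (-12 + 240) = 2181 - 1*228 = 2181 - 228 = 1953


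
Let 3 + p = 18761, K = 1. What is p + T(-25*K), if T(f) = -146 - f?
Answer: 18637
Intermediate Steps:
p = 18758 (p = -3 + 18761 = 18758)
p + T(-25*K) = 18758 + (-146 - (-25)) = 18758 + (-146 - 1*(-25)) = 18758 + (-146 + 25) = 18758 - 121 = 18637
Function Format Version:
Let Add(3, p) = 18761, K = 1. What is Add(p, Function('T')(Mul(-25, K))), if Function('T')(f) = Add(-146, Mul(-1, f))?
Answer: 18637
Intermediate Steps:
p = 18758 (p = Add(-3, 18761) = 18758)
Add(p, Function('T')(Mul(-25, K))) = Add(18758, Add(-146, Mul(-1, Mul(-25, 1)))) = Add(18758, Add(-146, Mul(-1, -25))) = Add(18758, Add(-146, 25)) = Add(18758, -121) = 18637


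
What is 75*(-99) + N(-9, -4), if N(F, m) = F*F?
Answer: -7344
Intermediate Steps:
N(F, m) = F²
75*(-99) + N(-9, -4) = 75*(-99) + (-9)² = -7425 + 81 = -7344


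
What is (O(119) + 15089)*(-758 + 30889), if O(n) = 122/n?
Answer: 54106628403/119 ≈ 4.5468e+8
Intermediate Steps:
(O(119) + 15089)*(-758 + 30889) = (122/119 + 15089)*(-758 + 30889) = (122*(1/119) + 15089)*30131 = (122/119 + 15089)*30131 = (1795713/119)*30131 = 54106628403/119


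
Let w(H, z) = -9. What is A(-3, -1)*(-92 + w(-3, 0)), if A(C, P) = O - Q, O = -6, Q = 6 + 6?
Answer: 1818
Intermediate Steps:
Q = 12
A(C, P) = -18 (A(C, P) = -6 - 1*12 = -6 - 12 = -18)
A(-3, -1)*(-92 + w(-3, 0)) = -18*(-92 - 9) = -18*(-101) = 1818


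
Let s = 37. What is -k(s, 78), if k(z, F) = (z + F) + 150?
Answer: -265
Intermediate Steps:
k(z, F) = 150 + F + z (k(z, F) = (F + z) + 150 = 150 + F + z)
-k(s, 78) = -(150 + 78 + 37) = -1*265 = -265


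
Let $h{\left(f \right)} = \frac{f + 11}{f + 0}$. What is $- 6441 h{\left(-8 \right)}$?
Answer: $\frac{19323}{8} \approx 2415.4$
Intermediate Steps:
$h{\left(f \right)} = \frac{11 + f}{f}$
$- 6441 h{\left(-8 \right)} = - 6441 \frac{11 - 8}{-8} = - 6441 \left(\left(- \frac{1}{8}\right) 3\right) = \left(-6441\right) \left(- \frac{3}{8}\right) = \frac{19323}{8}$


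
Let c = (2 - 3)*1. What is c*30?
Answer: -30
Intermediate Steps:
c = -1 (c = -1*1 = -1)
c*30 = -1*30 = -30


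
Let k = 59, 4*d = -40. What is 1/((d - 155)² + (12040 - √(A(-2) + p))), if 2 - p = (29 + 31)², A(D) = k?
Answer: 39265/1541743764 + I*√3539/1541743764 ≈ 2.5468e-5 + 3.8586e-8*I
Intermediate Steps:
d = -10 (d = (¼)*(-40) = -10)
A(D) = 59
p = -3598 (p = 2 - (29 + 31)² = 2 - 1*60² = 2 - 1*3600 = 2 - 3600 = -3598)
1/((d - 155)² + (12040 - √(A(-2) + p))) = 1/((-10 - 155)² + (12040 - √(59 - 3598))) = 1/((-165)² + (12040 - √(-3539))) = 1/(27225 + (12040 - I*√3539)) = 1/(39265 - I*√3539)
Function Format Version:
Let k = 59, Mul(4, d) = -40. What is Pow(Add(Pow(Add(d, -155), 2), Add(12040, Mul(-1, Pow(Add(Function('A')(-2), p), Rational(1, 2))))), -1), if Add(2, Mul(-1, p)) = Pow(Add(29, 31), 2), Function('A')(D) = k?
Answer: Add(Rational(39265, 1541743764), Mul(Rational(1, 1541743764), I, Pow(3539, Rational(1, 2)))) ≈ Add(2.5468e-5, Mul(3.8586e-8, I))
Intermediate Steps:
d = -10 (d = Mul(Rational(1, 4), -40) = -10)
Function('A')(D) = 59
p = -3598 (p = Add(2, Mul(-1, Pow(Add(29, 31), 2))) = Add(2, Mul(-1, Pow(60, 2))) = Add(2, Mul(-1, 3600)) = Add(2, -3600) = -3598)
Pow(Add(Pow(Add(d, -155), 2), Add(12040, Mul(-1, Pow(Add(Function('A')(-2), p), Rational(1, 2))))), -1) = Pow(Add(Pow(Add(-10, -155), 2), Add(12040, Mul(-1, Pow(Add(59, -3598), Rational(1, 2))))), -1) = Pow(Add(Pow(-165, 2), Add(12040, Mul(-1, Pow(-3539, Rational(1, 2))))), -1) = Pow(Add(27225, Add(12040, Mul(-1, Mul(I, Pow(3539, Rational(1, 2)))))), -1) = Pow(Add(27225, Add(12040, Mul(-1, I, Pow(3539, Rational(1, 2))))), -1) = Pow(Add(39265, Mul(-1, I, Pow(3539, Rational(1, 2)))), -1)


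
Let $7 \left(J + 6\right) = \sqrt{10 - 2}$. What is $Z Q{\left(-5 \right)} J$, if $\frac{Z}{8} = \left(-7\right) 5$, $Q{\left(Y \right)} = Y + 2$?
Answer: $-5040 + 240 \sqrt{2} \approx -4700.6$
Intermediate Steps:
$Q{\left(Y \right)} = 2 + Y$
$Z = -280$ ($Z = 8 \left(\left(-7\right) 5\right) = 8 \left(-35\right) = -280$)
$J = -6 + \frac{2 \sqrt{2}}{7}$ ($J = -6 + \frac{\sqrt{10 - 2}}{7} = -6 + \frac{\sqrt{8}}{7} = -6 + \frac{2 \sqrt{2}}{7} \approx -5.5959$)
$Z Q{\left(-5 \right)} J = - 280 \left(2 - 5\right) \left(-6 + \frac{2 \sqrt{2}}{7}\right) = \left(-280\right) \left(-3\right) \left(-6 + \frac{2 \sqrt{2}}{7}\right) = 840 \left(-6 + \frac{2 \sqrt{2}}{7}\right) = -5040 + 240 \sqrt{2}$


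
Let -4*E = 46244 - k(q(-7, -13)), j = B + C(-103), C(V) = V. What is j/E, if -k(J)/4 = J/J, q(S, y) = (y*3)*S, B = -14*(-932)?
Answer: -4315/3854 ≈ -1.1196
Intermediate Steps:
B = 13048
q(S, y) = 3*S*y (q(S, y) = (3*y)*S = 3*S*y)
k(J) = -4 (k(J) = -4*J/J = -4*1 = -4)
j = 12945 (j = 13048 - 103 = 12945)
E = -11562 (E = -(46244 - 1*(-4))/4 = -(46244 + 4)/4 = -¼*46248 = -11562)
j/E = 12945/(-11562) = 12945*(-1/11562) = -4315/3854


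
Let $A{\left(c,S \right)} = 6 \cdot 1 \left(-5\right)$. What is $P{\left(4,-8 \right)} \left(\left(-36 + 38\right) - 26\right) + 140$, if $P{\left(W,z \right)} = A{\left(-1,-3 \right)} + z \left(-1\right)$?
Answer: $668$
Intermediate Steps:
$A{\left(c,S \right)} = -30$ ($A{\left(c,S \right)} = 6 \left(-5\right) = -30$)
$P{\left(W,z \right)} = -30 - z$ ($P{\left(W,z \right)} = -30 + z \left(-1\right) = -30 - z$)
$P{\left(4,-8 \right)} \left(\left(-36 + 38\right) - 26\right) + 140 = \left(-30 - -8\right) \left(\left(-36 + 38\right) - 26\right) + 140 = \left(-30 + 8\right) \left(2 - 26\right) + 140 = \left(-22\right) \left(-24\right) + 140 = 528 + 140 = 668$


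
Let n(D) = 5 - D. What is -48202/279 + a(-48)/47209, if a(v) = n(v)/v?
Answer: -36409096417/210740976 ≈ -172.77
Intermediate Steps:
a(v) = (5 - v)/v
-48202/279 + a(-48)/47209 = -48202/279 + ((5 - 1*(-48))/(-48))/47209 = -48202*1/279 - (5 + 48)/48*(1/47209) = -48202/279 - 1/48*53*(1/47209) = -48202/279 - 53/48*1/47209 = -48202/279 - 53/2266032 = -36409096417/210740976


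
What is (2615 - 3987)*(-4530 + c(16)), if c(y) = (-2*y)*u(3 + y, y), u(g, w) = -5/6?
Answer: 18535720/3 ≈ 6.1786e+6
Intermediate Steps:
u(g, w) = -⅚ (u(g, w) = -5*⅙ = -⅚)
c(y) = 5*y/3 (c(y) = -2*y*(-⅚) = 5*y/3)
(2615 - 3987)*(-4530 + c(16)) = (2615 - 3987)*(-4530 + (5/3)*16) = -1372*(-4530 + 80/3) = -1372*(-13510/3) = 18535720/3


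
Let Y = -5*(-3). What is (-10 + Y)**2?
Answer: 25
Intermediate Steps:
Y = 15
(-10 + Y)**2 = (-10 + 15)**2 = 5**2 = 25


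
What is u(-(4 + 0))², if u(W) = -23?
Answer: 529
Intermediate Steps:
u(-(4 + 0))² = (-23)² = 529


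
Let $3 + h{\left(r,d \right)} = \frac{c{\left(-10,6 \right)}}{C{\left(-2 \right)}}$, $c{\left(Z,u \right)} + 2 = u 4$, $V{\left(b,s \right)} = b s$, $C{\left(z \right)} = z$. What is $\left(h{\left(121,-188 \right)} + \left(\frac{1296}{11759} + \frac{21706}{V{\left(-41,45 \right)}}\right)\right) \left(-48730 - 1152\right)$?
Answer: $\frac{27763558204928}{21695355} \approx 1.2797 \cdot 10^{6}$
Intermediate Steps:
$c{\left(Z,u \right)} = -2 + 4 u$ ($c{\left(Z,u \right)} = -2 + u 4 = -2 + 4 u$)
$h{\left(r,d \right)} = -14$ ($h{\left(r,d \right)} = -3 + \frac{-2 + 4 \cdot 6}{-2} = -3 + \left(-2 + 24\right) \left(- \frac{1}{2}\right) = -3 + 22 \left(- \frac{1}{2}\right) = -3 - 11 = -14$)
$\left(h{\left(121,-188 \right)} + \left(\frac{1296}{11759} + \frac{21706}{V{\left(-41,45 \right)}}\right)\right) \left(-48730 - 1152\right) = \left(-14 + \left(\frac{1296}{11759} + \frac{21706}{\left(-41\right) 45}\right)\right) \left(-48730 - 1152\right) = \left(-14 + \left(1296 \cdot \frac{1}{11759} + \frac{21706}{-1845}\right)\right) \left(-49882\right) = \left(-14 + \left(\frac{1296}{11759} + 21706 \left(- \frac{1}{1845}\right)\right)\right) \left(-49882\right) = \left(-14 + \left(\frac{1296}{11759} - \frac{21706}{1845}\right)\right) \left(-49882\right) = \left(-14 - \frac{252849734}{21695355}\right) \left(-49882\right) = \left(- \frac{556584704}{21695355}\right) \left(-49882\right) = \frac{27763558204928}{21695355}$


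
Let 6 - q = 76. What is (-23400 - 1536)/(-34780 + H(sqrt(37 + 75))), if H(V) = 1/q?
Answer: 1745520/2434601 ≈ 0.71696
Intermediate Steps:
q = -70 (q = 6 - 1*76 = 6 - 76 = -70)
H(V) = -1/70 (H(V) = 1/(-70) = -1/70)
(-23400 - 1536)/(-34780 + H(sqrt(37 + 75))) = (-23400 - 1536)/(-34780 - 1/70) = -24936/(-2434601/70) = -24936*(-70/2434601) = 1745520/2434601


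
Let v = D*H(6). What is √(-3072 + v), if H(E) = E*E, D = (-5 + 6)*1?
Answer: 2*I*√759 ≈ 55.1*I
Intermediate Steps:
D = 1 (D = 1*1 = 1)
H(E) = E²
v = 36 (v = 1*6² = 1*36 = 36)
√(-3072 + v) = √(-3072 + 36) = √(-3036) = 2*I*√759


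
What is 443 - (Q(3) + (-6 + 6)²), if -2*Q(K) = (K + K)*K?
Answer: 452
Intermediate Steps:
Q(K) = -K² (Q(K) = -(K + K)*K/2 = -2*K*K/2 = -K²)
443 - (Q(3) + (-6 + 6)²) = 443 - (-1*3² + (-6 + 6)²) = 443 - (-1*9 + 0²) = 443 - (-9 + 0) = 443 - 1*(-9) = 443 + 9 = 452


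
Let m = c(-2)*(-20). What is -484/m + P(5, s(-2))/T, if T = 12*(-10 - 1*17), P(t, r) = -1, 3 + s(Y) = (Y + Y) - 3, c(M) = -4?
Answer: -2449/405 ≈ -6.0469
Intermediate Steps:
s(Y) = -6 + 2*Y (s(Y) = -3 + ((Y + Y) - 3) = -3 + (2*Y - 3) = -3 + (-3 + 2*Y) = -6 + 2*Y)
m = 80 (m = -4*(-20) = 80)
T = -324 (T = 12*(-10 - 17) = 12*(-27) = -324)
-484/m + P(5, s(-2))/T = -484/80 - 1/(-324) = -484*1/80 - 1*(-1/324) = -121/20 + 1/324 = -2449/405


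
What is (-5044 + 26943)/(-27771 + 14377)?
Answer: -21899/13394 ≈ -1.6350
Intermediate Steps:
(-5044 + 26943)/(-27771 + 14377) = 21899/(-13394) = 21899*(-1/13394) = -21899/13394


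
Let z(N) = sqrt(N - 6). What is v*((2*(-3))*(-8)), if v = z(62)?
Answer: 96*sqrt(14) ≈ 359.20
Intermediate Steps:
z(N) = sqrt(-6 + N)
v = 2*sqrt(14) (v = sqrt(-6 + 62) = sqrt(56) = 2*sqrt(14) ≈ 7.4833)
v*((2*(-3))*(-8)) = (2*sqrt(14))*((2*(-3))*(-8)) = (2*sqrt(14))*(-6*(-8)) = (2*sqrt(14))*48 = 96*sqrt(14)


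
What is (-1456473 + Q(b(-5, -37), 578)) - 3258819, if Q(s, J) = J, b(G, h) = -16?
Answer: -4714714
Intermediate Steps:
(-1456473 + Q(b(-5, -37), 578)) - 3258819 = (-1456473 + 578) - 3258819 = -1455895 - 3258819 = -4714714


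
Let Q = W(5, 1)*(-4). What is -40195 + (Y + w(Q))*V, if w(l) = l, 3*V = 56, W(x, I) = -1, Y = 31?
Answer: -118625/3 ≈ -39542.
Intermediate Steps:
V = 56/3 (V = (⅓)*56 = 56/3 ≈ 18.667)
Q = 4 (Q = -1*(-4) = 4)
-40195 + (Y + w(Q))*V = -40195 + (31 + 4)*(56/3) = -40195 + 35*(56/3) = -40195 + 1960/3 = -118625/3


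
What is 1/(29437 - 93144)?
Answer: -1/63707 ≈ -1.5697e-5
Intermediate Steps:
1/(29437 - 93144) = 1/(-63707) = -1/63707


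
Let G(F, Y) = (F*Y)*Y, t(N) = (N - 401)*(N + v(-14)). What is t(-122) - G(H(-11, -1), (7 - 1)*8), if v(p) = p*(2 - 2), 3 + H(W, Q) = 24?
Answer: 15422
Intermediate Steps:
H(W, Q) = 21 (H(W, Q) = -3 + 24 = 21)
v(p) = 0 (v(p) = p*0 = 0)
t(N) = N*(-401 + N) (t(N) = (N - 401)*(N + 0) = (-401 + N)*N = N*(-401 + N))
G(F, Y) = F*Y²
t(-122) - G(H(-11, -1), (7 - 1)*8) = -122*(-401 - 122) - 21*((7 - 1)*8)² = -122*(-523) - 21*(6*8)² = 63806 - 21*48² = 63806 - 21*2304 = 63806 - 1*48384 = 63806 - 48384 = 15422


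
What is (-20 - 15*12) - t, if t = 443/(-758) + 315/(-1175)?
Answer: -35474141/178130 ≈ -199.15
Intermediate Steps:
t = -151859/178130 (t = 443*(-1/758) + 315*(-1/1175) = -443/758 - 63/235 = -151859/178130 ≈ -0.85252)
(-20 - 15*12) - t = (-20 - 15*12) - 1*(-151859/178130) = (-20 - 180) + 151859/178130 = -200 + 151859/178130 = -35474141/178130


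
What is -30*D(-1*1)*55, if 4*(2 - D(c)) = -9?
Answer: -14025/2 ≈ -7012.5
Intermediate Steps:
D(c) = 17/4 (D(c) = 2 - ¼*(-9) = 2 + 9/4 = 17/4)
-30*D(-1*1)*55 = -30*17/4*55 = -255/2*55 = -14025/2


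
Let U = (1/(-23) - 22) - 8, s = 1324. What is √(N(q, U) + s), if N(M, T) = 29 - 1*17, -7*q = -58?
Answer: 2*√334 ≈ 36.551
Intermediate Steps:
q = 58/7 (q = -⅐*(-58) = 58/7 ≈ 8.2857)
U = -691/23 (U = (-1/23 - 22) - 8 = -507/23 - 8 = -691/23 ≈ -30.043)
N(M, T) = 12 (N(M, T) = 29 - 17 = 12)
√(N(q, U) + s) = √(12 + 1324) = √1336 = 2*√334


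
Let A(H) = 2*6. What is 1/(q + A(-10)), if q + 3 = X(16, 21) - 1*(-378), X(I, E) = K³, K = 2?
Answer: 1/395 ≈ 0.0025316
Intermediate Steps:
X(I, E) = 8 (X(I, E) = 2³ = 8)
q = 383 (q = -3 + (8 - 1*(-378)) = -3 + (8 + 378) = -3 + 386 = 383)
A(H) = 12
1/(q + A(-10)) = 1/(383 + 12) = 1/395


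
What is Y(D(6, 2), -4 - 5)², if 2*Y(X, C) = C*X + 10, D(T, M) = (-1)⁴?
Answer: ¼ ≈ 0.25000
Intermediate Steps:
D(T, M) = 1
Y(X, C) = 5 + C*X/2 (Y(X, C) = (C*X + 10)/2 = (10 + C*X)/2 = 5 + C*X/2)
Y(D(6, 2), -4 - 5)² = (5 + (½)*(-4 - 5)*1)² = (5 + (½)*(-9)*1)² = (5 - 9/2)² = (½)² = ¼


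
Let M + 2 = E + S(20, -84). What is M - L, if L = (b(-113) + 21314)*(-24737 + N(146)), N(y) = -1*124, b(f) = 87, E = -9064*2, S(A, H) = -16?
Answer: 532032115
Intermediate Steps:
E = -18128
N(y) = -124
L = -532050261 (L = (87 + 21314)*(-24737 - 124) = 21401*(-24861) = -532050261)
M = -18146 (M = -2 + (-18128 - 16) = -2 - 18144 = -18146)
M - L = -18146 - 1*(-532050261) = -18146 + 532050261 = 532032115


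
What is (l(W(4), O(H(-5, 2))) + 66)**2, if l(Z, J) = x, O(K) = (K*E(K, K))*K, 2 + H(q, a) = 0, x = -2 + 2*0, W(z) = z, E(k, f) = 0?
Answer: 4096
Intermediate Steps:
x = -2 (x = -2 + 0 = -2)
H(q, a) = -2 (H(q, a) = -2 + 0 = -2)
O(K) = 0 (O(K) = (K*0)*K = 0*K = 0)
l(Z, J) = -2
(l(W(4), O(H(-5, 2))) + 66)**2 = (-2 + 66)**2 = 64**2 = 4096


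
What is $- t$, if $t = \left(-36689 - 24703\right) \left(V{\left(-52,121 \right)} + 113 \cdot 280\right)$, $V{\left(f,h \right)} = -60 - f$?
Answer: $1941951744$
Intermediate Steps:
$t = -1941951744$ ($t = \left(-36689 - 24703\right) \left(\left(-60 - -52\right) + 113 \cdot 280\right) = - 61392 \left(\left(-60 + 52\right) + 31640\right) = - 61392 \left(-8 + 31640\right) = \left(-61392\right) 31632 = -1941951744$)
$- t = \left(-1\right) \left(-1941951744\right) = 1941951744$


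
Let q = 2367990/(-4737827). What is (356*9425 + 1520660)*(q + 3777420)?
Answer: 87263886369150666000/4737827 ≈ 1.8419e+13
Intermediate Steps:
q = -2367990/4737827 (q = 2367990*(-1/4737827) = -2367990/4737827 ≈ -0.49980)
(356*9425 + 1520660)*(q + 3777420) = (356*9425 + 1520660)*(-2367990/4737827 + 3777420) = (3355300 + 1520660)*(17896760098350/4737827) = 4875960*(17896760098350/4737827) = 87263886369150666000/4737827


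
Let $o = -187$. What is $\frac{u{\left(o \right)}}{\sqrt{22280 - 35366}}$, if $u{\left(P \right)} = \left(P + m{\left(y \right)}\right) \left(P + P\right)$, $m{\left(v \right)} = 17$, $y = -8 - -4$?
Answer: $- \frac{31790 i \sqrt{1454}}{2181} \approx - 555.8 i$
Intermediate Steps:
$y = -4$ ($y = -8 + 4 = -4$)
$u{\left(P \right)} = 2 P \left(17 + P\right)$ ($u{\left(P \right)} = \left(P + 17\right) \left(P + P\right) = \left(17 + P\right) 2 P = 2 P \left(17 + P\right)$)
$\frac{u{\left(o \right)}}{\sqrt{22280 - 35366}} = \frac{2 \left(-187\right) \left(17 - 187\right)}{\sqrt{22280 - 35366}} = \frac{2 \left(-187\right) \left(-170\right)}{\sqrt{-13086}} = \frac{63580}{3 i \sqrt{1454}} = 63580 \left(- \frac{i \sqrt{1454}}{4362}\right) = - \frac{31790 i \sqrt{1454}}{2181}$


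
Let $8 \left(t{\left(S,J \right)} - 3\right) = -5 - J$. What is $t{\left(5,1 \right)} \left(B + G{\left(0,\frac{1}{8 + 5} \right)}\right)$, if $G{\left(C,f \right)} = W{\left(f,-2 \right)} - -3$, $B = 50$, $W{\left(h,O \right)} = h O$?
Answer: $\frac{6183}{52} \approx 118.9$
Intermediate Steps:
$t{\left(S,J \right)} = \frac{19}{8} - \frac{J}{8}$ ($t{\left(S,J \right)} = 3 + \frac{-5 - J}{8} = 3 - \left(\frac{5}{8} + \frac{J}{8}\right) = \frac{19}{8} - \frac{J}{8}$)
$W{\left(h,O \right)} = O h$
$G{\left(C,f \right)} = 3 - 2 f$ ($G{\left(C,f \right)} = - 2 f - -3 = - 2 f + 3 = 3 - 2 f$)
$t{\left(5,1 \right)} \left(B + G{\left(0,\frac{1}{8 + 5} \right)}\right) = \left(\frac{19}{8} - \frac{1}{8}\right) \left(50 + \left(3 - \frac{2}{8 + 5}\right)\right) = \left(\frac{19}{8} - \frac{1}{8}\right) \left(50 + \left(3 - \frac{2}{13}\right)\right) = \frac{9 \left(50 + \left(3 - \frac{2}{13}\right)\right)}{4} = \frac{9 \left(50 + \frac{37}{13}\right)}{4} = \frac{9}{4} \cdot \frac{687}{13} = \frac{6183}{52}$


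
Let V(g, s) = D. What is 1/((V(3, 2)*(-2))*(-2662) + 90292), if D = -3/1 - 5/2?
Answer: 1/61010 ≈ 1.6391e-5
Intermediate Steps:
D = -11/2 (D = -3*1 - 5*1/2 = -3 - 5/2 = -11/2 ≈ -5.5000)
V(g, s) = -11/2
1/((V(3, 2)*(-2))*(-2662) + 90292) = 1/(-11/2*(-2)*(-2662) + 90292) = 1/(11*(-2662) + 90292) = 1/(-29282 + 90292) = 1/61010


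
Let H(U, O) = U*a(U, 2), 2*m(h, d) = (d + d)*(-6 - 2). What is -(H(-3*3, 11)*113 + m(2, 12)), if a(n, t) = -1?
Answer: -921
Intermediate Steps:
m(h, d) = -8*d (m(h, d) = ((d + d)*(-6 - 2))/2 = ((2*d)*(-8))/2 = (-16*d)/2 = -8*d)
H(U, O) = -U (H(U, O) = U*(-1) = -U)
-(H(-3*3, 11)*113 + m(2, 12)) = -(-(-3)*3*113 - 8*12) = -(-1*(-9)*113 - 96) = -(9*113 - 96) = -(1017 - 96) = -1*921 = -921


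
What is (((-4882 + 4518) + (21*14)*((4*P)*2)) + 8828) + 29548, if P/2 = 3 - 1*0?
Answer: 52124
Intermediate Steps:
P = 6 (P = 2*(3 - 1*0) = 2*(3 + 0) = 2*3 = 6)
(((-4882 + 4518) + (21*14)*((4*P)*2)) + 8828) + 29548 = (((-4882 + 4518) + (21*14)*((4*6)*2)) + 8828) + 29548 = ((-364 + 294*(24*2)) + 8828) + 29548 = ((-364 + 294*48) + 8828) + 29548 = ((-364 + 14112) + 8828) + 29548 = (13748 + 8828) + 29548 = 22576 + 29548 = 52124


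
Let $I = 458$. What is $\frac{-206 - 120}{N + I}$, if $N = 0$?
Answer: $- \frac{163}{229} \approx -0.71179$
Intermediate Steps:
$\frac{-206 - 120}{N + I} = \frac{-206 - 120}{0 + 458} = \frac{-206 - 120}{458} = \left(-326\right) \frac{1}{458} = - \frac{163}{229}$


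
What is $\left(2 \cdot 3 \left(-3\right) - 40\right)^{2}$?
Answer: $3364$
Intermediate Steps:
$\left(2 \cdot 3 \left(-3\right) - 40\right)^{2} = \left(6 \left(-3\right) - 40\right)^{2} = \left(-18 - 40\right)^{2} = \left(-58\right)^{2} = 3364$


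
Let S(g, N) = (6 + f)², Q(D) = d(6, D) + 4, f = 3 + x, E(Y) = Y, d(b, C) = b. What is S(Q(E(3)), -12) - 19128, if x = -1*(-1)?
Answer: -19028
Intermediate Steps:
x = 1
f = 4 (f = 3 + 1 = 4)
Q(D) = 10 (Q(D) = 6 + 4 = 10)
S(g, N) = 100 (S(g, N) = (6 + 4)² = 10² = 100)
S(Q(E(3)), -12) - 19128 = 100 - 19128 = -19028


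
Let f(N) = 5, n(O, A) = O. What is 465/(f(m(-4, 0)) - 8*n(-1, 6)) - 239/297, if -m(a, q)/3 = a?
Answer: 134998/3861 ≈ 34.965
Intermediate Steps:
m(a, q) = -3*a
465/(f(m(-4, 0)) - 8*n(-1, 6)) - 239/297 = 465/(5 - 8*(-1)) - 239/297 = 465/(5 + 8) - 239*1/297 = 465/13 - 239/297 = 134998/3861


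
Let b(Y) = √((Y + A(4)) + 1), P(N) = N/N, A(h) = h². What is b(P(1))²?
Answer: 18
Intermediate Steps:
P(N) = 1
b(Y) = √(17 + Y) (b(Y) = √((Y + 4²) + 1) = √((Y + 16) + 1) = √((16 + Y) + 1) = √(17 + Y))
b(P(1))² = (√(17 + 1))² = (√18)² = (3*√2)² = 18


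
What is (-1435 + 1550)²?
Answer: 13225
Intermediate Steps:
(-1435 + 1550)² = 115² = 13225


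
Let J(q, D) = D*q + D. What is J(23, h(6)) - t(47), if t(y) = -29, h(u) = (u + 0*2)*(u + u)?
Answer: 1757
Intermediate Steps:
h(u) = 2*u² (h(u) = (u + 0)*(2*u) = u*(2*u) = 2*u²)
J(q, D) = D + D*q
J(23, h(6)) - t(47) = (2*6²)*(1 + 23) - 1*(-29) = (2*36)*24 + 29 = 72*24 + 29 = 1728 + 29 = 1757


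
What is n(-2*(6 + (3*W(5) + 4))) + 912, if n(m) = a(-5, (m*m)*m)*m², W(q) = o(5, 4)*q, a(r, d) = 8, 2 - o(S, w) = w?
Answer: 13712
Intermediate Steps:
o(S, w) = 2 - w
W(q) = -2*q (W(q) = (2 - 1*4)*q = (2 - 4)*q = -2*q)
n(m) = 8*m²
n(-2*(6 + (3*W(5) + 4))) + 912 = 8*(-2*(6 + (3*(-2*5) + 4)))² + 912 = 8*(-2*(6 + (3*(-10) + 4)))² + 912 = 8*(-2*(6 + (-30 + 4)))² + 912 = 8*(-2*(6 - 26))² + 912 = 8*(-2*(-20))² + 912 = 8*40² + 912 = 8*1600 + 912 = 12800 + 912 = 13712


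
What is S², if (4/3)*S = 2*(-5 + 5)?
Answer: 0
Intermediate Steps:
S = 0 (S = 3*(2*(-5 + 5))/4 = 3*(2*0)/4 = (¾)*0 = 0)
S² = 0² = 0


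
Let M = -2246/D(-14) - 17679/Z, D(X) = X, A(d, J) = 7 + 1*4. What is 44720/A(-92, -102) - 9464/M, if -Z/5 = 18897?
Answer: 195073749195/48688937 ≈ 4006.5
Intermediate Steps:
A(d, J) = 11 (A(d, J) = 7 + 4 = 11)
Z = -94485 (Z = -5*18897 = -94485)
M = 35410136/220465 (M = -2246/(-14) - 17679/(-94485) = -2246*(-1/14) - 17679*(-1/94485) = 1123/7 + 5893/31495 = 35410136/220465 ≈ 160.62)
44720/A(-92, -102) - 9464/M = 44720/11 - 9464/35410136/220465 = 44720*(1/11) - 9464*220465/35410136 = 44720/11 - 260810095/4426267 = 195073749195/48688937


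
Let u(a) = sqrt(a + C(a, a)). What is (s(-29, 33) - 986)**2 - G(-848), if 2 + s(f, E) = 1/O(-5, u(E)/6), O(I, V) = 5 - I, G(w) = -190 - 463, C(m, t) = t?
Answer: 97659941/100 ≈ 9.7660e+5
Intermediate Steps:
u(a) = sqrt(2)*sqrt(a) (u(a) = sqrt(a + a) = sqrt(2*a) = sqrt(2)*sqrt(a))
G(w) = -653
s(f, E) = -19/10 (s(f, E) = -2 + 1/(5 - 1*(-5)) = -2 + 1/(5 + 5) = -2 + 1/10 = -19/10)
(s(-29, 33) - 986)**2 - G(-848) = (-19/10 - 986)**2 - 1*(-653) = (-9879/10)**2 + 653 = 97594641/100 + 653 = 97659941/100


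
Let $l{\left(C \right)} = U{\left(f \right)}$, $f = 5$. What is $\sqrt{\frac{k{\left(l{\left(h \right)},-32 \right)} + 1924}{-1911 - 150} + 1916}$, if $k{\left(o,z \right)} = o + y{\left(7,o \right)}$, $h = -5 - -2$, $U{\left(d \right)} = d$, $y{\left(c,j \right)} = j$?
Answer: $\frac{\sqrt{903849718}}{687} \approx 43.761$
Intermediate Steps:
$h = -3$ ($h = -5 + 2 = -3$)
$l{\left(C \right)} = 5$
$k{\left(o,z \right)} = 2 o$ ($k{\left(o,z \right)} = o + o = 2 o$)
$\sqrt{\frac{k{\left(l{\left(h \right)},-32 \right)} + 1924}{-1911 - 150} + 1916} = \sqrt{\frac{2 \cdot 5 + 1924}{-1911 - 150} + 1916} = \sqrt{\frac{10 + 1924}{-2061} + 1916} = \sqrt{1934 \left(- \frac{1}{2061}\right) + 1916} = \sqrt{- \frac{1934}{2061} + 1916} = \sqrt{\frac{3946942}{2061}} = \frac{\sqrt{903849718}}{687}$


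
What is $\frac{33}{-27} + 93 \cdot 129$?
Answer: $\frac{107962}{9} \approx 11996.0$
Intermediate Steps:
$\frac{33}{-27} + 93 \cdot 129 = 33 \left(- \frac{1}{27}\right) + 11997 = - \frac{11}{9} + 11997 = \frac{107962}{9}$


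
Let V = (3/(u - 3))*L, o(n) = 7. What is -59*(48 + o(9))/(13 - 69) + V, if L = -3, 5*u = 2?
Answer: 44705/728 ≈ 61.408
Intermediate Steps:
u = ⅖ (u = (⅕)*2 = ⅖ ≈ 0.40000)
V = 45/13 (V = (3/(⅖ - 3))*(-3) = (3/(-13/5))*(-3) = (3*(-5/13))*(-3) = -15/13*(-3) = 45/13 ≈ 3.4615)
-59*(48 + o(9))/(13 - 69) + V = -59*(48 + 7)/(13 - 69) + 45/13 = -3245/(-56) + 45/13 = -3245*(-1)/56 + 45/13 = -59*(-55/56) + 45/13 = 3245/56 + 45/13 = 44705/728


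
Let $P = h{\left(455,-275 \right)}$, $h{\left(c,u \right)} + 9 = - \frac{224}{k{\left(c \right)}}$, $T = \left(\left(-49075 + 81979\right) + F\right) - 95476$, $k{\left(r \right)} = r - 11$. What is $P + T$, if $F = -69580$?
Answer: $- \frac{14669927}{111} \approx -1.3216 \cdot 10^{5}$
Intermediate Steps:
$k{\left(r \right)} = -11 + r$ ($k{\left(r \right)} = r - 11 = -11 + r$)
$T = -132152$ ($T = \left(\left(-49075 + 81979\right) - 69580\right) - 95476 = \left(32904 - 69580\right) - 95476 = -36676 - 95476 = -132152$)
$h{\left(c,u \right)} = -9 - \frac{224}{-11 + c}$
$P = - \frac{1055}{111}$ ($P = \frac{-125 - 4095}{-11 + 455} = \frac{-125 - 4095}{444} = \frac{1}{444} \left(-4220\right) = - \frac{1055}{111} \approx -9.5045$)
$P + T = - \frac{1055}{111} - 132152 = - \frac{14669927}{111}$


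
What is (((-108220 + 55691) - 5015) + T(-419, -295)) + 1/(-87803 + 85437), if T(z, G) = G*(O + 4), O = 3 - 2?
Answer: -139638955/2366 ≈ -59019.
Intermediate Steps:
O = 1
T(z, G) = 5*G (T(z, G) = G*(1 + 4) = G*5 = 5*G)
(((-108220 + 55691) - 5015) + T(-419, -295)) + 1/(-87803 + 85437) = (((-108220 + 55691) - 5015) + 5*(-295)) + 1/(-87803 + 85437) = ((-52529 - 5015) - 1475) + 1/(-2366) = (-57544 - 1475) - 1/2366 = -59019 - 1/2366 = -139638955/2366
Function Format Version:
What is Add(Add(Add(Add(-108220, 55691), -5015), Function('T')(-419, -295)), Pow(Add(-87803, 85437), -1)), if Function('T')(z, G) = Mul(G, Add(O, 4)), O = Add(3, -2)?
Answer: Rational(-139638955, 2366) ≈ -59019.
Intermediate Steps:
O = 1
Function('T')(z, G) = Mul(5, G) (Function('T')(z, G) = Mul(G, Add(1, 4)) = Mul(G, 5) = Mul(5, G))
Add(Add(Add(Add(-108220, 55691), -5015), Function('T')(-419, -295)), Pow(Add(-87803, 85437), -1)) = Add(Add(Add(Add(-108220, 55691), -5015), Mul(5, -295)), Pow(Add(-87803, 85437), -1)) = Add(Add(Add(-52529, -5015), -1475), Pow(-2366, -1)) = Add(Add(-57544, -1475), Rational(-1, 2366)) = Add(-59019, Rational(-1, 2366)) = Rational(-139638955, 2366)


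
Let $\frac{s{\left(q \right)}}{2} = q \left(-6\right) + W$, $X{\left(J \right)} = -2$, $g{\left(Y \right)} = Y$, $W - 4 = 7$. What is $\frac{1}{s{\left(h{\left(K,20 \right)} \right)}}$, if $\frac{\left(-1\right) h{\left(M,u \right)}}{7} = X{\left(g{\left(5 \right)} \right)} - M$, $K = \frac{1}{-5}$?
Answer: $- \frac{5}{646} \approx -0.0077399$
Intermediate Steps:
$W = 11$ ($W = 4 + 7 = 11$)
$K = - \frac{1}{5} \approx -0.2$
$h{\left(M,u \right)} = 14 + 7 M$ ($h{\left(M,u \right)} = - 7 \left(-2 - M\right) = 14 + 7 M$)
$s{\left(q \right)} = 22 - 12 q$ ($s{\left(q \right)} = 2 \left(q \left(-6\right) + 11\right) = 2 \left(- 6 q + 11\right) = 2 \left(11 - 6 q\right) = 22 - 12 q$)
$\frac{1}{s{\left(h{\left(K,20 \right)} \right)}} = \frac{1}{22 - 12 \left(14 + 7 \left(- \frac{1}{5}\right)\right)} = \frac{1}{22 - 12 \left(14 - \frac{7}{5}\right)} = \frac{1}{22 - \frac{756}{5}} = \frac{1}{- \frac{646}{5}} = - \frac{5}{646}$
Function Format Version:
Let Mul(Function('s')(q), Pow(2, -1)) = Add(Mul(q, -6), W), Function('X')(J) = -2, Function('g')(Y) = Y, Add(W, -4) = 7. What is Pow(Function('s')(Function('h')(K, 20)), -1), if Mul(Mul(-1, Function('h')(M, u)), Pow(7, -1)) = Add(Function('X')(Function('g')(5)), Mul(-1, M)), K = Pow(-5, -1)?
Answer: Rational(-5, 646) ≈ -0.0077399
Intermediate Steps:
W = 11 (W = Add(4, 7) = 11)
K = Rational(-1, 5) ≈ -0.20000
Function('h')(M, u) = Add(14, Mul(7, M)) (Function('h')(M, u) = Mul(-7, Add(-2, Mul(-1, M))) = Add(14, Mul(7, M)))
Function('s')(q) = Add(22, Mul(-12, q)) (Function('s')(q) = Mul(2, Add(Mul(q, -6), 11)) = Mul(2, Add(Mul(-6, q), 11)) = Mul(2, Add(11, Mul(-6, q))) = Add(22, Mul(-12, q)))
Pow(Function('s')(Function('h')(K, 20)), -1) = Pow(Add(22, Mul(-12, Add(14, Mul(7, Rational(-1, 5))))), -1) = Pow(Add(22, Mul(-12, Add(14, Rational(-7, 5)))), -1) = Pow(Add(22, Mul(-12, Rational(63, 5))), -1) = Pow(Add(22, Rational(-756, 5)), -1) = Pow(Rational(-646, 5), -1) = Rational(-5, 646)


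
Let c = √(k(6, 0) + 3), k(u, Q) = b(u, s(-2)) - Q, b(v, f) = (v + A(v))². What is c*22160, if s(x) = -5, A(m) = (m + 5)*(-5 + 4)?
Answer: 44320*√7 ≈ 1.1726e+5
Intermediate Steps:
A(m) = -5 - m (A(m) = (5 + m)*(-1) = -5 - m)
b(v, f) = 25 (b(v, f) = (v + (-5 - v))² = (-5)² = 25)
k(u, Q) = 25 - Q
c = 2*√7 (c = √((25 - 1*0) + 3) = √((25 + 0) + 3) = √(25 + 3) = √28 = 2*√7 ≈ 5.2915)
c*22160 = (2*√7)*22160 = 44320*√7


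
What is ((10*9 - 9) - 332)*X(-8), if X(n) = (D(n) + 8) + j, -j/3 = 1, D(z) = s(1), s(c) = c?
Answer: -1506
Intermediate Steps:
D(z) = 1
j = -3 (j = -3*1 = -3)
X(n) = 6 (X(n) = (1 + 8) - 3 = 9 - 3 = 6)
((10*9 - 9) - 332)*X(-8) = ((10*9 - 9) - 332)*6 = ((90 - 9) - 332)*6 = (81 - 332)*6 = -251*6 = -1506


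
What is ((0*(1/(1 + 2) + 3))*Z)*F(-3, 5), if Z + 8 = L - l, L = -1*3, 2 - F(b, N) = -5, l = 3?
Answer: 0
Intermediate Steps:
F(b, N) = 7 (F(b, N) = 2 - 1*(-5) = 2 + 5 = 7)
L = -3
Z = -14 (Z = -8 + (-3 - 1*3) = -8 + (-3 - 3) = -8 - 6 = -14)
((0*(1/(1 + 2) + 3))*Z)*F(-3, 5) = ((0*(1/(1 + 2) + 3))*(-14))*7 = ((0*(1/3 + 3))*(-14))*7 = ((0*(⅓ + 3))*(-14))*7 = ((0*(10/3))*(-14))*7 = (0*(-14))*7 = 0*7 = 0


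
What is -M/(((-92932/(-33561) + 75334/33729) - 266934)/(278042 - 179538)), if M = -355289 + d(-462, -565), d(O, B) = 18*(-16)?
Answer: -3304035006663714246/25179834276937 ≈ -1.3122e+5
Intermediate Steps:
d(O, B) = -288
M = -355577 (M = -355289 - 288 = -355577)
-M/(((-92932/(-33561) + 75334/33729) - 266934)/(278042 - 179538)) = -(-355577)/(((-92932/(-33561) + 75334/33729) - 266934)/(278042 - 179538)) = -(-355577)/(((-92932*(-1/33561) + 75334*(1/33729)) - 266934)/98504) = -(-355577)/(((92932/33561 + 75334/33729) - 266934)*(1/98504)) = -(-355577)/((1887595934/377326323 - 266934)*(1/98504)) = -(-355577)/((-100719337107748/377326323*1/98504)) = -(-355577)/(-25179834276937/9292038030198) = -(-355577)*(-9292038030198)/25179834276937 = -1*3304035006663714246/25179834276937 = -3304035006663714246/25179834276937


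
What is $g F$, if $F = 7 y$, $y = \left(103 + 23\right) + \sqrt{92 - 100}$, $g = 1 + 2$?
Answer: $2646 + 42 i \sqrt{2} \approx 2646.0 + 59.397 i$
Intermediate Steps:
$g = 3$
$y = 126 + 2 i \sqrt{2}$ ($y = 126 + \sqrt{-8} = 126 + 2 i \sqrt{2} \approx 126.0 + 2.8284 i$)
$F = 882 + 14 i \sqrt{2}$ ($F = 7 \left(126 + 2 i \sqrt{2}\right) = 882 + 14 i \sqrt{2} \approx 882.0 + 19.799 i$)
$g F = 3 \left(882 + 14 i \sqrt{2}\right) = 2646 + 42 i \sqrt{2}$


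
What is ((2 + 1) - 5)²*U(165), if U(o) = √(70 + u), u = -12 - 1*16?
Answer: 4*√42 ≈ 25.923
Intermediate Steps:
u = -28 (u = -12 - 16 = -28)
U(o) = √42 (U(o) = √(70 - 28) = √42)
((2 + 1) - 5)²*U(165) = ((2 + 1) - 5)²*√42 = (3 - 5)²*√42 = (-2)²*√42 = 4*√42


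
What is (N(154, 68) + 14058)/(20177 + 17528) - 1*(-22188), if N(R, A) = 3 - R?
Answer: 836612447/37705 ≈ 22188.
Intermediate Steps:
(N(154, 68) + 14058)/(20177 + 17528) - 1*(-22188) = ((3 - 1*154) + 14058)/(20177 + 17528) - 1*(-22188) = ((3 - 154) + 14058)/37705 + 22188 = (-151 + 14058)*(1/37705) + 22188 = 13907*(1/37705) + 22188 = 13907/37705 + 22188 = 836612447/37705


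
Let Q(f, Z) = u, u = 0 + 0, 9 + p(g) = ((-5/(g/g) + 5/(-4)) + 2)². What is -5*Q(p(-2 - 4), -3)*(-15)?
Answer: 0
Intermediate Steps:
p(g) = 145/16 (p(g) = -9 + ((-5/(g/g) + 5/(-4)) + 2)² = -9 + ((-5/1 + 5*(-¼)) + 2)² = -9 + ((-5*1 - 5/4) + 2)² = -9 + ((-5 - 5/4) + 2)² = -9 + (-25/4 + 2)² = -9 + (-17/4)² = -9 + 289/16 = 145/16)
u = 0
Q(f, Z) = 0
-5*Q(p(-2 - 4), -3)*(-15) = -5*0*(-15) = 0*(-15) = 0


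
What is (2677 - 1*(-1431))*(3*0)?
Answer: 0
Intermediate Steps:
(2677 - 1*(-1431))*(3*0) = (2677 + 1431)*0 = 4108*0 = 0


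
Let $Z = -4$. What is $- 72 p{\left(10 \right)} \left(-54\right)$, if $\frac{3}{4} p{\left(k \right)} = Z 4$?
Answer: $-82944$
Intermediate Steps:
$p{\left(k \right)} = - \frac{64}{3}$ ($p{\left(k \right)} = \frac{4 \left(\left(-4\right) 4\right)}{3} = \frac{4}{3} \left(-16\right) = - \frac{64}{3}$)
$- 72 p{\left(10 \right)} \left(-54\right) = \left(-72\right) \left(- \frac{64}{3}\right) \left(-54\right) = 1536 \left(-54\right) = -82944$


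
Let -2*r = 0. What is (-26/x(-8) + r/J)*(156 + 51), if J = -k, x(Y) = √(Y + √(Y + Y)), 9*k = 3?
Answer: -2691/√(-2 + I) ≈ -413.46 + 1751.4*I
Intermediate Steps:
k = ⅓ (k = (⅑)*3 = ⅓ ≈ 0.33333)
r = 0 (r = -½*0 = 0)
x(Y) = √(Y + √2*√Y) (x(Y) = √(Y + √(2*Y)) = √(Y + √2*√Y))
J = -⅓ (J = -1*⅓ = -⅓ ≈ -0.33333)
(-26/x(-8) + r/J)*(156 + 51) = (-26/√(-8 + √2*√(-8)) + 0/(-⅓))*(156 + 51) = (-26/√(-8 + √2*(2*I*√2)) + 0*(-3))*207 = (-26/√(-8 + 4*I) + 0)*207 = -26/√(-8 + 4*I)*207 = -5382/√(-8 + 4*I)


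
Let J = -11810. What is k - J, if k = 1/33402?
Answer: 394477621/33402 ≈ 11810.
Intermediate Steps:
k = 1/33402 ≈ 2.9938e-5
k - J = 1/33402 - 1*(-11810) = 1/33402 + 11810 = 394477621/33402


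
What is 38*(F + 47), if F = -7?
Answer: 1520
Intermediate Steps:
38*(F + 47) = 38*(-7 + 47) = 38*40 = 1520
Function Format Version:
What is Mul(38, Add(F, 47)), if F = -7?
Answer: 1520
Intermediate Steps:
Mul(38, Add(F, 47)) = Mul(38, Add(-7, 47)) = Mul(38, 40) = 1520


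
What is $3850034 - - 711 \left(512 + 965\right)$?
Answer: $4900181$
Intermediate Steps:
$3850034 - - 711 \left(512 + 965\right) = 3850034 - \left(-711\right) 1477 = 3850034 - -1050147 = 3850034 + 1050147 = 4900181$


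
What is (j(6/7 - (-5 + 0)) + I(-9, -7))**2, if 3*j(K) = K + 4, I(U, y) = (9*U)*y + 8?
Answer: 16386304/49 ≈ 3.3441e+5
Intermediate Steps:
I(U, y) = 8 + 9*U*y (I(U, y) = 9*U*y + 8 = 8 + 9*U*y)
j(K) = 4/3 + K/3 (j(K) = (K + 4)/3 = (4 + K)/3 = 4/3 + K/3)
(j(6/7 - (-5 + 0)) + I(-9, -7))**2 = ((4/3 + (6/7 - (-5 + 0))/3) + (8 + 9*(-9)*(-7)))**2 = ((4/3 + (6*(1/7) - 1*(-5))/3) + (8 + 567))**2 = ((4/3 + (6/7 + 5)/3) + 575)**2 = ((4/3 + (1/3)*(41/7)) + 575)**2 = ((4/3 + 41/21) + 575)**2 = (23/7 + 575)**2 = (4048/7)**2 = 16386304/49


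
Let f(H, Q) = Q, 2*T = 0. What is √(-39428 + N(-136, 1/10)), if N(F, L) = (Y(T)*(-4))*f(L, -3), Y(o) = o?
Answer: 2*I*√9857 ≈ 198.56*I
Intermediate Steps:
T = 0 (T = (½)*0 = 0)
N(F, L) = 0 (N(F, L) = (0*(-4))*(-3) = 0*(-3) = 0)
√(-39428 + N(-136, 1/10)) = √(-39428 + 0) = √(-39428) = 2*I*√9857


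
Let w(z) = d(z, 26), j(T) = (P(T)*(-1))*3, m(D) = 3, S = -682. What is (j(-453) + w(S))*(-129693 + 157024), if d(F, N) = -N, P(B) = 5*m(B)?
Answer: -1940501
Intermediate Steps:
P(B) = 15 (P(B) = 5*3 = 15)
j(T) = -45 (j(T) = (15*(-1))*3 = -15*3 = -45)
w(z) = -26 (w(z) = -1*26 = -26)
(j(-453) + w(S))*(-129693 + 157024) = (-45 - 26)*(-129693 + 157024) = -71*27331 = -1940501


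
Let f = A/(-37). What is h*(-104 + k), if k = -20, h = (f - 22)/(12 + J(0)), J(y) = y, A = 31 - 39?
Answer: 24986/111 ≈ 225.10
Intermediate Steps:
A = -8
f = 8/37 (f = -8/(-37) = -8*(-1/37) = 8/37 ≈ 0.21622)
h = -403/222 (h = (8/37 - 22)/(12 + 0) = -806/37/12 = -806/37*1/12 = -403/222 ≈ -1.8153)
h*(-104 + k) = -403*(-104 - 20)/222 = -403/222*(-124) = 24986/111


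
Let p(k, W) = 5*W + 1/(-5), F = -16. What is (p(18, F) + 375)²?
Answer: 2172676/25 ≈ 86907.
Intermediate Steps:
p(k, W) = -⅕ + 5*W (p(k, W) = 5*W - ⅕ = -⅕ + 5*W)
(p(18, F) + 375)² = ((-⅕ + 5*(-16)) + 375)² = ((-⅕ - 80) + 375)² = (-401/5 + 375)² = (1474/5)² = 2172676/25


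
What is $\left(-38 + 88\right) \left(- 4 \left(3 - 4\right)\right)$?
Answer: $200$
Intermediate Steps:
$\left(-38 + 88\right) \left(- 4 \left(3 - 4\right)\right) = 50 \left(\left(-4\right) \left(-1\right)\right) = 50 \cdot 4 = 200$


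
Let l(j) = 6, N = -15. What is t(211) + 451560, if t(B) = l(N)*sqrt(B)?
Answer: 451560 + 6*sqrt(211) ≈ 4.5165e+5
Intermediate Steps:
t(B) = 6*sqrt(B)
t(211) + 451560 = 6*sqrt(211) + 451560 = 451560 + 6*sqrt(211)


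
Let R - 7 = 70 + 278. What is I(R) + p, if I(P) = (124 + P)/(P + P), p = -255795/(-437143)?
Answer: 391005947/310371530 ≈ 1.2598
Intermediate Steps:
p = 255795/437143 (p = -255795*(-1/437143) = 255795/437143 ≈ 0.58515)
R = 355 (R = 7 + (70 + 278) = 7 + 348 = 355)
I(P) = (124 + P)/(2*P) (I(P) = (124 + P)/((2*P)) = (124 + P)*(1/(2*P)) = (124 + P)/(2*P))
I(R) + p = (½)*(124 + 355)/355 + 255795/437143 = (½)*(1/355)*479 + 255795/437143 = 479/710 + 255795/437143 = 391005947/310371530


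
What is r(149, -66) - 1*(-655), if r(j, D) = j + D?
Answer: 738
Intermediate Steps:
r(j, D) = D + j
r(149, -66) - 1*(-655) = (-66 + 149) - 1*(-655) = 83 + 655 = 738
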